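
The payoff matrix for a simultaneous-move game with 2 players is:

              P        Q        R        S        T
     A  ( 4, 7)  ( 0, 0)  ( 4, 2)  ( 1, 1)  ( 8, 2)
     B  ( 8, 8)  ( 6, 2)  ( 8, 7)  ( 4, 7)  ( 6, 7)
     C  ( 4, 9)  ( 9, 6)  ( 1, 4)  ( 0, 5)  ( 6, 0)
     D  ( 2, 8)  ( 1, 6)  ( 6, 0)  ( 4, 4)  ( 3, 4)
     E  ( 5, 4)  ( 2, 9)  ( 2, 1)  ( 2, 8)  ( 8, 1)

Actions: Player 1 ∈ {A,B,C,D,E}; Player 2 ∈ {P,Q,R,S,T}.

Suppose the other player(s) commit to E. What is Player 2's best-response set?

P2 best: {Q}

u_2(P vs E) = 4
u_2(Q vs E) = 9
u_2(R vs E) = 1
u_2(S vs E) = 8
u_2(T vs E) = 1
max payoff 9 at {Q}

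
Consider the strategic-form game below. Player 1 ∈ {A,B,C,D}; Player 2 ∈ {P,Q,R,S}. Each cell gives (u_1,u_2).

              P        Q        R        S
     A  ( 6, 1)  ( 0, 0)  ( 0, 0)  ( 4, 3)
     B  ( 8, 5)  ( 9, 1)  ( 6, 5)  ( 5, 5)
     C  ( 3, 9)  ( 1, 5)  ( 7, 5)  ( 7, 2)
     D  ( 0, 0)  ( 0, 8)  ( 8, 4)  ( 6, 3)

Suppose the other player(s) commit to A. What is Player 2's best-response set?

argmax u_2 = {S}

u_2(P vs A) = 1
u_2(Q vs A) = 0
u_2(R vs A) = 0
u_2(S vs A) = 3
max payoff 3 at {S}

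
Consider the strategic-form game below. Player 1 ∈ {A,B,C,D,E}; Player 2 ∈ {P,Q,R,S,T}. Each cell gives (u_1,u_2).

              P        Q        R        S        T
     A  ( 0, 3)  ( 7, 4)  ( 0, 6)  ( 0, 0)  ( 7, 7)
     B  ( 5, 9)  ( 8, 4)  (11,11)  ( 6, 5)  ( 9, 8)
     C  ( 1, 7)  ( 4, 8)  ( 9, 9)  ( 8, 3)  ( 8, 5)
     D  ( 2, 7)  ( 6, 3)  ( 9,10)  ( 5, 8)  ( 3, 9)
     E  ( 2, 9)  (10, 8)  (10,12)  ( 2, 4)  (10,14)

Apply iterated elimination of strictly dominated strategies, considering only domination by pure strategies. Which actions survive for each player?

P1 drop A (B beats it: P:5>0 Q:8>7 R:11>0 S:6>0 T:9>7)
P1 drop D (B beats it: P:5>2 Q:8>6 R:11>9 S:6>5 T:9>3)
P2 drop P (R beats it: B:11>9 C:9>7 E:12>9)
P2 drop Q (R beats it: B:11>4 C:9>8 E:12>8)
P2 drop S (R beats it: B:11>5 C:9>3 E:12>4)
P1 drop C (B beats it: R:11>9 T:9>8)
P1→{B,E} P2→{R,T}

IESDS → P1:{B,E} P2:{R,T}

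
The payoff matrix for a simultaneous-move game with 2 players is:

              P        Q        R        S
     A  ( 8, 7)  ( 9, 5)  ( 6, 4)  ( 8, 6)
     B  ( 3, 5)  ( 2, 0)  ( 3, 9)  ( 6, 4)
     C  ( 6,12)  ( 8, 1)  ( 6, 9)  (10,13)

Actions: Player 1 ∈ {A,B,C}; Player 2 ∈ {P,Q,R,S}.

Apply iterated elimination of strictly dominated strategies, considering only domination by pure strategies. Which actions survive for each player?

P1 drop B (A beats it: P:8>3 Q:9>2 R:6>3 S:8>6)
P2 drop Q (P beats it: A:7>5 C:12>1)
P2 drop R (P beats it: A:7>4 C:12>9)
P1→{A,C} P2→{P,S}

IESDS → P1:{A,C} P2:{P,S}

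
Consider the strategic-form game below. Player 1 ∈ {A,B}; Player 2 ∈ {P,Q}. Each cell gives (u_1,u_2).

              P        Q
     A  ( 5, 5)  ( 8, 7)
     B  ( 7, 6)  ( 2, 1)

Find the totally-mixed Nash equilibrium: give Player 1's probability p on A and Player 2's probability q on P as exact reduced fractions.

P1 indiff ⇒ q·5+(1-q)·8 = q·7+(1-q)·2 ⇒ q(-2) = (1-q)(-6) ⇒ q = 3/4
P2 indiff ⇒ p·5+(1-p)·6 = p·7+(1-p)·1 ⇒ p(-2) = (1-p)(-5) ⇒ p = 5/7

(p,q) = (5/7, 3/4)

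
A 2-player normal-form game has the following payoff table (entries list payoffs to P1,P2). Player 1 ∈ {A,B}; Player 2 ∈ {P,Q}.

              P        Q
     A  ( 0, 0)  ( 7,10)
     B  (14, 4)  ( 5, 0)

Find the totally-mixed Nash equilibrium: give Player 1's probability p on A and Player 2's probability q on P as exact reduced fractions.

P1 mixes 2/7 on A; P2 mixes 1/8 on P

P1 indiff ⇒ q·0+(1-q)·7 = q·14+(1-q)·5 ⇒ q(-14) = (1-q)(-2) ⇒ q = 1/8
P2 indiff ⇒ p·0+(1-p)·4 = p·10+(1-p)·0 ⇒ p(-10) = (1-p)(-4) ⇒ p = 2/7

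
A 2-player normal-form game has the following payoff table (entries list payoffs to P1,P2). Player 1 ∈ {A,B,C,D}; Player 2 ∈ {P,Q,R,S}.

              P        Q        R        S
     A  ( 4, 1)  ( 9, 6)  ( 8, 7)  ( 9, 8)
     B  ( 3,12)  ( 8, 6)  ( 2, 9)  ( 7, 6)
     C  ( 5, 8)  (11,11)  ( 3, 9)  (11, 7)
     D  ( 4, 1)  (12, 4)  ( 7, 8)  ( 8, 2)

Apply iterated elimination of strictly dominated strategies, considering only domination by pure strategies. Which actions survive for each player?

P1 drop B (A beats it: P:4>3 Q:9>8 R:8>2 S:9>7)
P2 drop P (Q beats it: A:6>1 C:11>8 D:4>1)
P1→{A,C,D} P2→{Q,R,S}

Remaining: P1:{A,C,D} P2:{Q,R,S}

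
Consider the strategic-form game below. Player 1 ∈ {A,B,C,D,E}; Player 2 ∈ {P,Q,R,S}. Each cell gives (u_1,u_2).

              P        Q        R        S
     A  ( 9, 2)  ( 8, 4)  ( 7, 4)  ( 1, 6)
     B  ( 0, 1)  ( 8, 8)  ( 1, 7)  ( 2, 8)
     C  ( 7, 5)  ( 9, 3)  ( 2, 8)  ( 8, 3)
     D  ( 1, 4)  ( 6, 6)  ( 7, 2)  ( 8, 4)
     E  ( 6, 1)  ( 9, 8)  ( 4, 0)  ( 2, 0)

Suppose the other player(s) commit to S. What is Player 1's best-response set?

argmax u_1 = {C,D}

u_1(A vs S) = 1
u_1(B vs S) = 2
u_1(C vs S) = 8
u_1(D vs S) = 8
u_1(E vs S) = 2
max payoff 8 at {C,D}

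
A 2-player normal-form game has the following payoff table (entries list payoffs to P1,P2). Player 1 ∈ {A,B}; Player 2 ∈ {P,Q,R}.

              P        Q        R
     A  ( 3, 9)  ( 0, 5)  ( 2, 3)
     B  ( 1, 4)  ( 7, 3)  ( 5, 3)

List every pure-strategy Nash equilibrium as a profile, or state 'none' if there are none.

(A,P): NE
(A,Q): not NE [P1→B gives 7>0; P2→P gives 9>5]
(A,R): not NE [P1→B gives 5>2; P2→P gives 9>3]
(B,P): not NE [P1→A gives 3>1]
(B,Q): not NE [P2→P gives 4>3]
(B,R): not NE [P2→P gives 4>3]

PSNE = {(A,P)}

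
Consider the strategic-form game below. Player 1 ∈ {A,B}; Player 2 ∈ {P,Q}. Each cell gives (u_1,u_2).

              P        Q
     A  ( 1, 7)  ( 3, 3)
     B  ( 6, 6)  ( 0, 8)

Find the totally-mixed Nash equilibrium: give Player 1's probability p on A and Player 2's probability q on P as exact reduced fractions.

P1 mixes 1/3 on A; P2 mixes 3/8 on P

P1 indiff ⇒ q·1+(1-q)·3 = q·6+(1-q)·0 ⇒ q(-5) = (1-q)(-3) ⇒ q = 3/8
P2 indiff ⇒ p·7+(1-p)·6 = p·3+(1-p)·8 ⇒ p(4) = (1-p)(2) ⇒ p = 1/3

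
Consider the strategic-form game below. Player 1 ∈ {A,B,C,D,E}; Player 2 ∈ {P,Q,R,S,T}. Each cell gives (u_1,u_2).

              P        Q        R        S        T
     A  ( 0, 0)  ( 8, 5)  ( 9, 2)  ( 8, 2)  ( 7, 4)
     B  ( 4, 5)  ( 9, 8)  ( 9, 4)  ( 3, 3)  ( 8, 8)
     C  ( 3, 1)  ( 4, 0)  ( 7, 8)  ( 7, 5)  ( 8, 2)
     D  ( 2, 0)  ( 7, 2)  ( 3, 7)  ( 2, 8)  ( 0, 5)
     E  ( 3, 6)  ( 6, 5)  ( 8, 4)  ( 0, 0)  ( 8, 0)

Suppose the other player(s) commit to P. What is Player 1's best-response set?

u_1(A vs P) = 0
u_1(B vs P) = 4
u_1(C vs P) = 3
u_1(D vs P) = 2
u_1(E vs P) = 3
max payoff 4 at {B}

BR_1 = {B}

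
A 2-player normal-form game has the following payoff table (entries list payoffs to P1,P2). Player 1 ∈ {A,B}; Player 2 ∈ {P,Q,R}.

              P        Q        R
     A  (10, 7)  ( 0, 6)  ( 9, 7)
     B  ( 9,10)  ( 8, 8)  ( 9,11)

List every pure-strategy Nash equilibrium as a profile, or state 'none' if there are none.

PSNE = {(A,P), (A,R), (B,R)}

(A,P): NE
(A,Q): not NE [P1→B gives 8>0; P2→R gives 7>6]
(A,R): NE
(B,P): not NE [P1→A gives 10>9; P2→R gives 11>10]
(B,Q): not NE [P2→R gives 11>8]
(B,R): NE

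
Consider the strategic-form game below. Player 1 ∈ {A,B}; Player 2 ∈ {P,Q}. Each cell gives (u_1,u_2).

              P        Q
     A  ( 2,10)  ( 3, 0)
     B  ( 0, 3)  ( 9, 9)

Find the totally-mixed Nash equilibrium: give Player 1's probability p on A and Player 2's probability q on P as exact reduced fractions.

P1 mixes 3/8 on A; P2 mixes 3/4 on P

P1 indiff ⇒ q·2+(1-q)·3 = q·0+(1-q)·9 ⇒ q(2) = (1-q)(6) ⇒ q = 3/4
P2 indiff ⇒ p·10+(1-p)·3 = p·0+(1-p)·9 ⇒ p(10) = (1-p)(6) ⇒ p = 3/8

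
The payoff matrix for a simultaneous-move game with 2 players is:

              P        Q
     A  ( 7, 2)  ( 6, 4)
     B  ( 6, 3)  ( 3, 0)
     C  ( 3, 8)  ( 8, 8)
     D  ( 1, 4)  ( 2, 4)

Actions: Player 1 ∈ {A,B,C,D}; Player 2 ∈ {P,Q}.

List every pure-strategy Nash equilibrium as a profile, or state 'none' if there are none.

(A,P): not NE [P2→Q gives 4>2]
(A,Q): not NE [P1→C gives 8>6]
(B,P): not NE [P1→A gives 7>6]
(B,Q): not NE [P1→C gives 8>3; P2→P gives 3>0]
(C,P): not NE [P1→A gives 7>3]
(C,Q): NE
(D,P): not NE [P1→A gives 7>1]
(D,Q): not NE [P1→C gives 8>2]

NE set: (C,Q)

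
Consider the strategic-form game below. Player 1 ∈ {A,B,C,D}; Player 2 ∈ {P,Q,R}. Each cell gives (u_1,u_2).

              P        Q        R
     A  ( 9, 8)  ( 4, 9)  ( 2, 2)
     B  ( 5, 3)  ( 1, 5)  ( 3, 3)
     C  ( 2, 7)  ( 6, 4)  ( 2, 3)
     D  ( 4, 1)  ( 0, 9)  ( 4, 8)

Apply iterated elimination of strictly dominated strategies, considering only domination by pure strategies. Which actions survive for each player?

P2 drop R (Q beats it: A:9>2 B:5>3 C:4>3 D:9>8)
P1 drop B (A beats it: P:9>5 Q:4>1)
P1 drop D (A beats it: P:9>4 Q:4>0)
P1→{A,C} P2→{P,Q}

Remaining: P1:{A,C} P2:{P,Q}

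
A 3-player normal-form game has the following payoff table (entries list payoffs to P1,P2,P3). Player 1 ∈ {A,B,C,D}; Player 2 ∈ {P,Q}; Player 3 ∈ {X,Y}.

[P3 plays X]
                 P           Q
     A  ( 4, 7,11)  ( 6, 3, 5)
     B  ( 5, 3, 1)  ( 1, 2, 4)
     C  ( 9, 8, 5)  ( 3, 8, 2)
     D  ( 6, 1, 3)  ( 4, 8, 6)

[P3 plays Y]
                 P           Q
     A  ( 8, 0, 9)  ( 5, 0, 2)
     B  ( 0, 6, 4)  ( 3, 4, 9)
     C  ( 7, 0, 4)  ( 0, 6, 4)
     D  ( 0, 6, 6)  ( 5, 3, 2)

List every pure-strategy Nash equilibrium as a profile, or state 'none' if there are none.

Nash profiles: (C,P,X)

(A,P,X): not NE [P1→C gives 9>4]
(A,P,Y): not NE [P3→X gives 11>9]
(A,Q,X): not NE [P2→P gives 7>3]
(A,Q,Y): not NE [P3→X gives 5>2]
(B,P,X): not NE [P1→C gives 9>5; P3→Y gives 4>1]
(B,P,Y): not NE [P1→A gives 8>0]
(B,Q,X): not NE [P1→A gives 6>1; P2→P gives 3>2; P3→Y gives 9>4]
(B,Q,Y): not NE [P1→D gives 5>3; P2→P gives 6>4]
(C,P,X): NE
(C,P,Y): not NE [P1→A gives 8>7; P2→Q gives 6>0; P3→X gives 5>4]
(C,Q,X): not NE [P1→A gives 6>3; P3→Y gives 4>2]
(C,Q,Y): not NE [P1→D gives 5>0]
(D,P,X): not NE [P1→C gives 9>6; P2→Q gives 8>1; P3→Y gives 6>3]
(D,P,Y): not NE [P1→A gives 8>0]
(D,Q,X): not NE [P1→A gives 6>4]
(D,Q,Y): not NE [P2→P gives 6>3; P3→X gives 6>2]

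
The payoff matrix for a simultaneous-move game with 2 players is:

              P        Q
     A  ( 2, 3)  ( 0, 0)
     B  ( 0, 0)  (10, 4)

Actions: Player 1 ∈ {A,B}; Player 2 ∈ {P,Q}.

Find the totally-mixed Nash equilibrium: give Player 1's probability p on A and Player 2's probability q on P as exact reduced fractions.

P1 indiff ⇒ q·2+(1-q)·0 = q·0+(1-q)·10 ⇒ q(2) = (1-q)(10) ⇒ q = 5/6
P2 indiff ⇒ p·3+(1-p)·0 = p·0+(1-p)·4 ⇒ p(3) = (1-p)(4) ⇒ p = 4/7

P1 mixes 4/7 on A; P2 mixes 5/6 on P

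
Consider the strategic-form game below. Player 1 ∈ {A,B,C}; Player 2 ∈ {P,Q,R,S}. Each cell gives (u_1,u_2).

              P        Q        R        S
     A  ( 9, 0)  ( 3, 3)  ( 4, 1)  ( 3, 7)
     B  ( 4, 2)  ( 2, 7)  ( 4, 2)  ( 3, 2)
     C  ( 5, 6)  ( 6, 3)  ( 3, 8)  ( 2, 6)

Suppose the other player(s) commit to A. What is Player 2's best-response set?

BR_2 = {S}

u_2(P vs A) = 0
u_2(Q vs A) = 3
u_2(R vs A) = 1
u_2(S vs A) = 7
max payoff 7 at {S}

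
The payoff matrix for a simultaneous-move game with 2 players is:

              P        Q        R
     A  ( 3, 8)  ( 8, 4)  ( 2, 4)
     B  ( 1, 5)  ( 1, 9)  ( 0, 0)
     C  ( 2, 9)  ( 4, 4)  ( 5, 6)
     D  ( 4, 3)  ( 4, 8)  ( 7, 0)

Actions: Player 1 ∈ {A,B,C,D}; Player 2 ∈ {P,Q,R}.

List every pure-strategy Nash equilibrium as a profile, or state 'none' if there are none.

PSNE: ∅

(A,P): not NE [P1→D gives 4>3]
(A,Q): not NE [P2→P gives 8>4]
(A,R): not NE [P1→D gives 7>2; P2→P gives 8>4]
(B,P): not NE [P1→D gives 4>1; P2→Q gives 9>5]
(B,Q): not NE [P1→A gives 8>1]
(B,R): not NE [P1→D gives 7>0; P2→Q gives 9>0]
(C,P): not NE [P1→D gives 4>2]
(C,Q): not NE [P1→A gives 8>4; P2→P gives 9>4]
(C,R): not NE [P1→D gives 7>5; P2→P gives 9>6]
(D,P): not NE [P2→Q gives 8>3]
(D,Q): not NE [P1→A gives 8>4]
(D,R): not NE [P2→Q gives 8>0]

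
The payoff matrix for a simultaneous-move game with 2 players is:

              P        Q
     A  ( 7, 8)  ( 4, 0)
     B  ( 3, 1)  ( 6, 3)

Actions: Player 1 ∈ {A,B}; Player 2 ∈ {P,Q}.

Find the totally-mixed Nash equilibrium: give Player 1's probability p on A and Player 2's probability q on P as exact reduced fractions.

P1 indiff ⇒ q·7+(1-q)·4 = q·3+(1-q)·6 ⇒ q(4) = (1-q)(2) ⇒ q = 1/3
P2 indiff ⇒ p·8+(1-p)·1 = p·0+(1-p)·3 ⇒ p(8) = (1-p)(2) ⇒ p = 1/5

p=1/5, q=1/3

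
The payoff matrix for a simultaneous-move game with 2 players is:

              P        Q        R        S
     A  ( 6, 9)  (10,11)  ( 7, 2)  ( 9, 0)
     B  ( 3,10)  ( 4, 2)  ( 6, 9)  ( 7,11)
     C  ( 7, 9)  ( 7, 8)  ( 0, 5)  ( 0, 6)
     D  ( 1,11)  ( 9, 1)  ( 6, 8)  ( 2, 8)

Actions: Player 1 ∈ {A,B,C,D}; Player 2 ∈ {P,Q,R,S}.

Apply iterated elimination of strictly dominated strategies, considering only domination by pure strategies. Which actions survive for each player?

Remaining: P1:{A,C} P2:{P,Q}

P1 drop B (A beats it: P:6>3 Q:10>4 R:7>6 S:9>7)
P1 drop D (A beats it: P:6>1 Q:10>9 R:7>6 S:9>2)
P2 drop R (P beats it: A:9>2 C:9>5)
P2 drop S (P beats it: A:9>0 C:9>6)
P1→{A,C} P2→{P,Q}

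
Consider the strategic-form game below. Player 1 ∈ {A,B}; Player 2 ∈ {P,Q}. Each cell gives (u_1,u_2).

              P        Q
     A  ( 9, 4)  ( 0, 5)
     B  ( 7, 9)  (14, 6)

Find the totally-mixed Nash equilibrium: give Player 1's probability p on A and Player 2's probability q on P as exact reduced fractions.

p=3/4, q=7/8

P1 indiff ⇒ q·9+(1-q)·0 = q·7+(1-q)·14 ⇒ q(2) = (1-q)(14) ⇒ q = 7/8
P2 indiff ⇒ p·4+(1-p)·9 = p·5+(1-p)·6 ⇒ p(-1) = (1-p)(-3) ⇒ p = 3/4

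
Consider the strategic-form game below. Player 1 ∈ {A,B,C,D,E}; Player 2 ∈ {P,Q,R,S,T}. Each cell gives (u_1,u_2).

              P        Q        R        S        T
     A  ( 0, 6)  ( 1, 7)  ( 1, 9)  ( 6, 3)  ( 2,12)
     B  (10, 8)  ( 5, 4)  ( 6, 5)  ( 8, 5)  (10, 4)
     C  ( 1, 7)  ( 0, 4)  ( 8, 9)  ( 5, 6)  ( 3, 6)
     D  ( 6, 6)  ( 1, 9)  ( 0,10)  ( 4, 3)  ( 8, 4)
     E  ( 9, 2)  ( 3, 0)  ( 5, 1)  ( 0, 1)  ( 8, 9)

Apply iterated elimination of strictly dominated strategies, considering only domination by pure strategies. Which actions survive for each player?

P1 drop A (B beats it: P:10>0 Q:5>1 R:6>1 S:8>6 T:10>2)
P1 drop D (B beats it: P:10>6 Q:5>1 R:6>0 S:8>4 T:10>8)
P1 drop E (B beats it: P:10>9 Q:5>3 R:6>5 S:8>0 T:10>8)
P2 drop Q (P beats it: B:8>4 C:7>4)
P2 drop S (P beats it: B:8>5 C:7>6)
P2 drop T (P beats it: B:8>4 C:7>6)
P1→{B,C} P2→{P,R}

Survivors P1:{B,C} P2:{P,R}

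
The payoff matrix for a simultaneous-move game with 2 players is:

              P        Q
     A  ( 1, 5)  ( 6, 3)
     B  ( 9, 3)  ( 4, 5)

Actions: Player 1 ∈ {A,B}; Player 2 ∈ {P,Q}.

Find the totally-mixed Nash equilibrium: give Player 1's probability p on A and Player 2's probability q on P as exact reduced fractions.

p=1/2, q=1/5

P1 indiff ⇒ q·1+(1-q)·6 = q·9+(1-q)·4 ⇒ q(-8) = (1-q)(-2) ⇒ q = 1/5
P2 indiff ⇒ p·5+(1-p)·3 = p·3+(1-p)·5 ⇒ p(2) = (1-p)(2) ⇒ p = 1/2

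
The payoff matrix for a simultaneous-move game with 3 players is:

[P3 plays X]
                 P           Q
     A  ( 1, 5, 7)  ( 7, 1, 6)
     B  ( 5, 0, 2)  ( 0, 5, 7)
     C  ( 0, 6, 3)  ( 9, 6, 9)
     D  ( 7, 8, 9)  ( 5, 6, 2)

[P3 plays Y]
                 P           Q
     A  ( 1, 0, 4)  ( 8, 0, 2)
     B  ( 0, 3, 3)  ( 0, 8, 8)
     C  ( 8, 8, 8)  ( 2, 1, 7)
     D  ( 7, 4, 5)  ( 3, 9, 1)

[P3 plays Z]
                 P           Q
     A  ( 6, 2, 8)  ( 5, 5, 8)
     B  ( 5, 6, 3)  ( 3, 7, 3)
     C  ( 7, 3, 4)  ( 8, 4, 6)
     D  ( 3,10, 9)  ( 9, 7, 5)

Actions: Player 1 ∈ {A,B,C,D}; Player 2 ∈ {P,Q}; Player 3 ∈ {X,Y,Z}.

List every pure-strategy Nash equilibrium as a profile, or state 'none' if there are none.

NE set: (C,P,Y), (C,Q,X), (D,P,X)

(A,P,X): not NE [P1→D gives 7>1; P3→Z gives 8>7]
(A,P,Y): not NE [P1→C gives 8>1; P3→Z gives 8>4]
(A,P,Z): not NE [P1→C gives 7>6; P2→Q gives 5>2]
(A,Q,X): not NE [P1→C gives 9>7; P2→P gives 5>1; P3→Z gives 8>6]
(A,Q,Y): not NE [P3→Z gives 8>2]
(A,Q,Z): not NE [P1→D gives 9>5]
(B,P,X): not NE [P1→D gives 7>5; P2→Q gives 5>0; P3→Z gives 3>2]
(B,P,Y): not NE [P1→C gives 8>0; P2→Q gives 8>3]
(B,P,Z): not NE [P1→C gives 7>5; P2→Q gives 7>6]
(B,Q,X): not NE [P1→C gives 9>0; P3→Y gives 8>7]
(B,Q,Y): not NE [P1→A gives 8>0]
(B,Q,Z): not NE [P1→D gives 9>3; P3→Y gives 8>3]
(C,P,X): not NE [P1→D gives 7>0; P3→Y gives 8>3]
(C,P,Y): NE
(C,P,Z): not NE [P2→Q gives 4>3; P3→Y gives 8>4]
(C,Q,X): NE
(C,Q,Y): not NE [P1→A gives 8>2; P2→P gives 8>1; P3→X gives 9>7]
(C,Q,Z): not NE [P1→D gives 9>8; P3→X gives 9>6]
(D,P,X): NE
(D,P,Y): not NE [P1→C gives 8>7; P2→Q gives 9>4; P3→Z gives 9>5]
(D,P,Z): not NE [P1→C gives 7>3]
(D,Q,X): not NE [P1→C gives 9>5; P2→P gives 8>6; P3→Z gives 5>2]
(D,Q,Y): not NE [P1→A gives 8>3; P3→Z gives 5>1]
(D,Q,Z): not NE [P2→P gives 10>7]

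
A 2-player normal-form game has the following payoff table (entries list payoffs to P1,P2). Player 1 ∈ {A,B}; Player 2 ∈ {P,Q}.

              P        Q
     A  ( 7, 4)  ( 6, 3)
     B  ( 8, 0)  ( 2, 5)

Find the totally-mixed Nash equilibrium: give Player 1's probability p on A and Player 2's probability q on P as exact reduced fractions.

(p,q) = (5/6, 4/5)

P1 indiff ⇒ q·7+(1-q)·6 = q·8+(1-q)·2 ⇒ q(-1) = (1-q)(-4) ⇒ q = 4/5
P2 indiff ⇒ p·4+(1-p)·0 = p·3+(1-p)·5 ⇒ p(1) = (1-p)(5) ⇒ p = 5/6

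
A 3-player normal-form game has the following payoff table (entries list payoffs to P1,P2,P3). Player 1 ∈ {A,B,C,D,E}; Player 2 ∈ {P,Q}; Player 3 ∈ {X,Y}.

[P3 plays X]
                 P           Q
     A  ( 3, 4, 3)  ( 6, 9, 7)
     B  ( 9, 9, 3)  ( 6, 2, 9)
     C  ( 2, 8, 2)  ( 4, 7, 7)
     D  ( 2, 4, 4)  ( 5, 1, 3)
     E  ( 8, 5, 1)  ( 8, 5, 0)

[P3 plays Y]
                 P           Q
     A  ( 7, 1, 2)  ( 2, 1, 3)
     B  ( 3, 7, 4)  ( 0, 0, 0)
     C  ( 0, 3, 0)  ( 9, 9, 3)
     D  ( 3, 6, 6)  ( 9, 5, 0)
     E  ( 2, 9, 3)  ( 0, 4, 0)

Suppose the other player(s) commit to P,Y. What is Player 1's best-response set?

u_1(A vs P,Y) = 7
u_1(B vs P,Y) = 3
u_1(C vs P,Y) = 0
u_1(D vs P,Y) = 3
u_1(E vs P,Y) = 2
max payoff 7 at {A}

P1 best: {A}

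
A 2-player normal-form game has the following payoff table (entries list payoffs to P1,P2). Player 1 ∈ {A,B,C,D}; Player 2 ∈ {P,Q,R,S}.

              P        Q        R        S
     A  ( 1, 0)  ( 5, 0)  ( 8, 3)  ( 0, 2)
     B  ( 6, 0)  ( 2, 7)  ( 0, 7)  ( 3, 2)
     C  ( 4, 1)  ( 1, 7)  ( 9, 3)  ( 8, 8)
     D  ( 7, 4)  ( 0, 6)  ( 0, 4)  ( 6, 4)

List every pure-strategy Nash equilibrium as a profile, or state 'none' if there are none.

PSNE = {(C,S)}

(A,P): not NE [P1→D gives 7>1; P2→R gives 3>0]
(A,Q): not NE [P2→R gives 3>0]
(A,R): not NE [P1→C gives 9>8]
(A,S): not NE [P1→C gives 8>0; P2→R gives 3>2]
(B,P): not NE [P1→D gives 7>6; P2→R gives 7>0]
(B,Q): not NE [P1→A gives 5>2]
(B,R): not NE [P1→C gives 9>0]
(B,S): not NE [P1→C gives 8>3; P2→R gives 7>2]
(C,P): not NE [P1→D gives 7>4; P2→S gives 8>1]
(C,Q): not NE [P1→A gives 5>1; P2→S gives 8>7]
(C,R): not NE [P2→S gives 8>3]
(C,S): NE
(D,P): not NE [P2→Q gives 6>4]
(D,Q): not NE [P1→A gives 5>0]
(D,R): not NE [P1→C gives 9>0; P2→Q gives 6>4]
(D,S): not NE [P1→C gives 8>6; P2→Q gives 6>4]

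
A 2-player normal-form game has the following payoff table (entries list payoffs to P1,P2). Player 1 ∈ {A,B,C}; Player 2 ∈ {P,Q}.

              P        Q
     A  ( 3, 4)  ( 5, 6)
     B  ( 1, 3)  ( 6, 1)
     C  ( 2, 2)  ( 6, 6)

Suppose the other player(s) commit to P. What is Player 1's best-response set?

P1 best: {A}

u_1(A vs P) = 3
u_1(B vs P) = 1
u_1(C vs P) = 2
max payoff 3 at {A}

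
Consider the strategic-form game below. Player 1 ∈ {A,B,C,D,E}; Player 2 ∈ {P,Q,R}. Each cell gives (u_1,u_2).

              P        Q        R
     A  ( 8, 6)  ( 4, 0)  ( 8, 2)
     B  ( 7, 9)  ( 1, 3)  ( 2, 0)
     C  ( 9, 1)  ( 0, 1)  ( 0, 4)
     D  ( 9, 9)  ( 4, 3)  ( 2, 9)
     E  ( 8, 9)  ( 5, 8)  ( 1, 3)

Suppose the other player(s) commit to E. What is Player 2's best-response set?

u_2(P vs E) = 9
u_2(Q vs E) = 8
u_2(R vs E) = 3
max payoff 9 at {P}

argmax u_2 = {P}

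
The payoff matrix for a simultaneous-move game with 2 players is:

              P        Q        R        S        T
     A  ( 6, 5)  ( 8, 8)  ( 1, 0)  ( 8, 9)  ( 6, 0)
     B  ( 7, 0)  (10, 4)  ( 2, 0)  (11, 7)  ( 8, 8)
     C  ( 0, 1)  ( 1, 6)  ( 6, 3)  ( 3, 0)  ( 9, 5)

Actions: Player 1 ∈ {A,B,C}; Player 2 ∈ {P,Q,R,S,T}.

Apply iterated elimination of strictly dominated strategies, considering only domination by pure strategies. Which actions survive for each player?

P1 drop A (B beats it: P:7>6 Q:10>8 R:2>1 S:11>8 T:8>6)
P2 drop P (Q beats it: B:4>0 C:6>1)
P2 drop R (Q beats it: B:4>0 C:6>3)
P2 drop S (T beats it: B:8>7 C:5>0)
P1→{B,C} P2→{Q,T}

Remaining: P1:{B,C} P2:{Q,T}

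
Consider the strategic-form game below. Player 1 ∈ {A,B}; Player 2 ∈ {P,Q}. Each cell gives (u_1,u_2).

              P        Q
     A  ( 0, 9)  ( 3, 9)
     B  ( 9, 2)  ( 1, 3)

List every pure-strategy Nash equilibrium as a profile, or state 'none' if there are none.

(A,P): not NE [P1→B gives 9>0]
(A,Q): NE
(B,P): not NE [P2→Q gives 3>2]
(B,Q): not NE [P1→A gives 3>1]

Nash profiles: (A,Q)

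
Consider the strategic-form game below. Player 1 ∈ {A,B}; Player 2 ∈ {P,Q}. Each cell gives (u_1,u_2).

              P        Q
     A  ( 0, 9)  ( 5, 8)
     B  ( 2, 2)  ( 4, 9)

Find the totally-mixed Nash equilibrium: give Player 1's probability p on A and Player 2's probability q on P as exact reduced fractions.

P1 mixes 7/8 on A; P2 mixes 1/3 on P

P1 indiff ⇒ q·0+(1-q)·5 = q·2+(1-q)·4 ⇒ q(-2) = (1-q)(-1) ⇒ q = 1/3
P2 indiff ⇒ p·9+(1-p)·2 = p·8+(1-p)·9 ⇒ p(1) = (1-p)(7) ⇒ p = 7/8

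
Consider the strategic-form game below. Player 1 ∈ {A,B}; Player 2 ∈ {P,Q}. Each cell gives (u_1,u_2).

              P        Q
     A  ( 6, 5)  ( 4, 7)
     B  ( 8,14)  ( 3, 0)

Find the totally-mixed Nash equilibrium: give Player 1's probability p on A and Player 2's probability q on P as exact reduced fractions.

P1 indiff ⇒ q·6+(1-q)·4 = q·8+(1-q)·3 ⇒ q(-2) = (1-q)(-1) ⇒ q = 1/3
P2 indiff ⇒ p·5+(1-p)·14 = p·7+(1-p)·0 ⇒ p(-2) = (1-p)(-14) ⇒ p = 7/8

p=7/8, q=1/3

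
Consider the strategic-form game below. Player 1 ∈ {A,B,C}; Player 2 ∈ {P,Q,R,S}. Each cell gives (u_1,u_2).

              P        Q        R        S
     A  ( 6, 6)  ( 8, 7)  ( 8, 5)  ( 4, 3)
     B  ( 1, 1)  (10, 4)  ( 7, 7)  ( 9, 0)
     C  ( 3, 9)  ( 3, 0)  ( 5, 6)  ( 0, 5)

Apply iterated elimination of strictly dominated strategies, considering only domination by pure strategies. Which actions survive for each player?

P1 drop C (A beats it: P:6>3 Q:8>3 R:8>5 S:4>0)
P2 drop P (Q beats it: A:7>6 B:4>1)
P2 drop S (Q beats it: A:7>3 B:4>0)
P1→{A,B} P2→{Q,R}

Survivors P1:{A,B} P2:{Q,R}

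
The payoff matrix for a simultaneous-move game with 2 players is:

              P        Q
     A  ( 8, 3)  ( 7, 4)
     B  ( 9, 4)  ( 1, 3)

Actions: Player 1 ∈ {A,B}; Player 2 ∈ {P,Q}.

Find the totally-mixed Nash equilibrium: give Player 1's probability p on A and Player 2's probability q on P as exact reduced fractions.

P1 mixes 1/2 on A; P2 mixes 6/7 on P

P1 indiff ⇒ q·8+(1-q)·7 = q·9+(1-q)·1 ⇒ q(-1) = (1-q)(-6) ⇒ q = 6/7
P2 indiff ⇒ p·3+(1-p)·4 = p·4+(1-p)·3 ⇒ p(-1) = (1-p)(-1) ⇒ p = 1/2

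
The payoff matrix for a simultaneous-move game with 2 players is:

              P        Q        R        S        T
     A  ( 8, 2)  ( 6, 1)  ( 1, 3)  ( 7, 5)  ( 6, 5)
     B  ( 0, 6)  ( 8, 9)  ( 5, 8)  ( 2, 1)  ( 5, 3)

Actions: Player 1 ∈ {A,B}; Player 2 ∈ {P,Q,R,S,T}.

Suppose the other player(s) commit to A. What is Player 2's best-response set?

u_2(P vs A) = 2
u_2(Q vs A) = 1
u_2(R vs A) = 3
u_2(S vs A) = 5
u_2(T vs A) = 5
max payoff 5 at {S,T}

argmax u_2 = {S,T}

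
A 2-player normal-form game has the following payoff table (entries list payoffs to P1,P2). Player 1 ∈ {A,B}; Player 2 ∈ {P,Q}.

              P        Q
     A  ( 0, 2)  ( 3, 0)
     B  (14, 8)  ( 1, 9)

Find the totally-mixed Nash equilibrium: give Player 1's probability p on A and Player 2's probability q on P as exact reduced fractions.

P1 indiff ⇒ q·0+(1-q)·3 = q·14+(1-q)·1 ⇒ q(-14) = (1-q)(-2) ⇒ q = 1/8
P2 indiff ⇒ p·2+(1-p)·8 = p·0+(1-p)·9 ⇒ p(2) = (1-p)(1) ⇒ p = 1/3

P1 mixes 1/3 on A; P2 mixes 1/8 on P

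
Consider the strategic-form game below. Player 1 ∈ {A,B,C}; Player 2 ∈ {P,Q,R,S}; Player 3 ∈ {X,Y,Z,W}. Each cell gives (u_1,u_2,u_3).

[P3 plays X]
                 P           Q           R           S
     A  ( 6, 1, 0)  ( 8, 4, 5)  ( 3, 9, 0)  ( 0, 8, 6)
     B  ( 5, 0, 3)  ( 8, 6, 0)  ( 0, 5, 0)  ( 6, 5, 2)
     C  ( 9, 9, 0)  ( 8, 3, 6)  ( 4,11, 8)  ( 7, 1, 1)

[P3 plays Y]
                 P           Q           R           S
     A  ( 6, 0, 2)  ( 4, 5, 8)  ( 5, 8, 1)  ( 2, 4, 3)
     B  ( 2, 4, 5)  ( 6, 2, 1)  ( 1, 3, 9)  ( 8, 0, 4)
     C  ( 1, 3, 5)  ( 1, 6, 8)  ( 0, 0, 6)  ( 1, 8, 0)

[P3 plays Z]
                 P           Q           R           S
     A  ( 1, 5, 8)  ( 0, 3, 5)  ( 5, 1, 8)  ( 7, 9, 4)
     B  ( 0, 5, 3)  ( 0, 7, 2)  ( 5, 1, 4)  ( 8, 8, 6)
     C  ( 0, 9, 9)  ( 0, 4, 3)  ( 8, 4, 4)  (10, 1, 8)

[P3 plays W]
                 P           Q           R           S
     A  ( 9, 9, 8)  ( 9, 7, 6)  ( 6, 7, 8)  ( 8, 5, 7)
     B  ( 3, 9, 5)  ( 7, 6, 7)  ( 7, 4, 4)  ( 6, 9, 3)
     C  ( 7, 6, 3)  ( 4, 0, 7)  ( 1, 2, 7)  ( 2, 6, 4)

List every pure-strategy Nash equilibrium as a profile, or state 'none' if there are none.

(A,P,X): not NE [P1→C gives 9>6; P2→R gives 9>1; P3→W gives 8>0]
(A,P,Y): not NE [P2→R gives 8>0; P3→W gives 8>2]
(A,P,Z): not NE [P2→S gives 9>5]
(A,P,W): NE
(A,Q,X): not NE [P2→R gives 9>4; P3→Y gives 8>5]
(A,Q,Y): not NE [P1→B gives 6>4; P2→R gives 8>5]
(A,Q,Z): not NE [P2→S gives 9>3; P3→Y gives 8>5]
(A,Q,W): not NE [P2→P gives 9>7; P3→Y gives 8>6]
(A,R,X): not NE [P1→C gives 4>3; P3→W gives 8>0]
(A,R,Y): not NE [P3→W gives 8>1]
(A,R,Z): not NE [P1→C gives 8>5; P2→S gives 9>1]
(A,R,W): not NE [P1→B gives 7>6; P2→P gives 9>7]
(A,S,X): not NE [P1→C gives 7>0; P2→R gives 9>8; P3→W gives 7>6]
(A,S,Y): not NE [P1→B gives 8>2; P2→R gives 8>4; P3→W gives 7>3]
(A,S,Z): not NE [P1→C gives 10>7; P3→W gives 7>4]
(A,S,W): not NE [P2→P gives 9>5]
(B,P,X): not NE [P1→C gives 9>5; P2→Q gives 6>0; P3→W gives 5>3]
(B,P,Y): not NE [P1→A gives 6>2]
(B,P,Z): not NE [P1→A gives 1>0; P2→S gives 8>5; P3→W gives 5>3]
(B,P,W): not NE [P1→A gives 9>3]
(B,Q,X): not NE [P3→W gives 7>0]
(B,Q,Y): not NE [P2→P gives 4>2; P3→W gives 7>1]
(B,Q,Z): not NE [P2→S gives 8>7; P3→W gives 7>2]
(B,Q,W): not NE [P1→A gives 9>7; P2→S gives 9>6]
(B,R,X): not NE [P1→C gives 4>0; P2→Q gives 6>5; P3→Y gives 9>0]
(B,R,Y): not NE [P1→A gives 5>1; P2→P gives 4>3]
(B,R,Z): not NE [P1→C gives 8>5; P2→S gives 8>1; P3→Y gives 9>4]
(B,R,W): not NE [P2→S gives 9>4; P3→Y gives 9>4]
(B,S,X): not NE [P1→C gives 7>6; P2→Q gives 6>5; P3→Z gives 6>2]
(B,S,Y): not NE [P2→P gives 4>0; P3→Z gives 6>4]
(B,S,Z): not NE [P1→C gives 10>8]
(B,S,W): not NE [P1→A gives 8>6; P3→Z gives 6>3]
(C,P,X): not NE [P2→R gives 11>9; P3→Z gives 9>0]
(C,P,Y): not NE [P1→A gives 6>1; P2→S gives 8>3; P3→Z gives 9>5]
(C,P,Z): not NE [P1→A gives 1>0]
(C,P,W): not NE [P1→A gives 9>7; P3→Z gives 9>3]
(C,Q,X): not NE [P2→R gives 11>3; P3→Y gives 8>6]
(C,Q,Y): not NE [P1→B gives 6>1; P2→S gives 8>6]
(C,Q,Z): not NE [P2→P gives 9>4; P3→Y gives 8>3]
(C,Q,W): not NE [P1→A gives 9>4; P2→S gives 6>0; P3→Y gives 8>7]
(C,R,X): NE
(C,R,Y): not NE [P1→A gives 5>0; P2→S gives 8>0; P3→X gives 8>6]
(C,R,Z): not NE [P2→P gives 9>4; P3→X gives 8>4]
(C,R,W): not NE [P1→B gives 7>1; P2→S gives 6>2; P3→X gives 8>7]
(C,S,X): not NE [P2→R gives 11>1; P3→Z gives 8>1]
(C,S,Y): not NE [P1→B gives 8>1; P3→Z gives 8>0]
(C,S,Z): not NE [P2→P gives 9>1]
(C,S,W): not NE [P1→A gives 8>2; P3→Z gives 8>4]

PSNE = {(A,P,W), (C,R,X)}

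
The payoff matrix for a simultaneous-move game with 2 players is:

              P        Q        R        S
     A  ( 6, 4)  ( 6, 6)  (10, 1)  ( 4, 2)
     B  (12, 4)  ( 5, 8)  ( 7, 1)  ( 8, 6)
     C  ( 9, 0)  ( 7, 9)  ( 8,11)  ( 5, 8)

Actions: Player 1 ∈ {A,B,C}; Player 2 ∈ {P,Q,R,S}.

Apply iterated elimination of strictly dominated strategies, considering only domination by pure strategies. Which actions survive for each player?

P2 drop P (Q beats it: A:6>4 B:8>4 C:9>0)
P2 drop S (Q beats it: A:6>2 B:8>6 C:9>8)
P1 drop B (A beats it: Q:6>5 R:10>7)
P1→{A,C} P2→{Q,R}

Remaining: P1:{A,C} P2:{Q,R}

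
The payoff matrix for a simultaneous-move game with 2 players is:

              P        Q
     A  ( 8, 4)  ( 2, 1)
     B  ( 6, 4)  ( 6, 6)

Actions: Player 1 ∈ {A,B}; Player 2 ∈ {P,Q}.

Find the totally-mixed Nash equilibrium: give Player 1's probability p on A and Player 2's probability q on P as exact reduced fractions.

P1 indiff ⇒ q·8+(1-q)·2 = q·6+(1-q)·6 ⇒ q(2) = (1-q)(4) ⇒ q = 2/3
P2 indiff ⇒ p·4+(1-p)·4 = p·1+(1-p)·6 ⇒ p(3) = (1-p)(2) ⇒ p = 2/5

p=2/5, q=2/3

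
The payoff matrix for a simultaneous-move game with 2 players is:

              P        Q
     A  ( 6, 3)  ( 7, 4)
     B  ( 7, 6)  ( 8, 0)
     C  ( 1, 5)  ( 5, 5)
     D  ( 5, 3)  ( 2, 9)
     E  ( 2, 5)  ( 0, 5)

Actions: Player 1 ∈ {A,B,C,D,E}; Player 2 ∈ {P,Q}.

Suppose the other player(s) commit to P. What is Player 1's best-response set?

P1 best: {B}

u_1(A vs P) = 6
u_1(B vs P) = 7
u_1(C vs P) = 1
u_1(D vs P) = 5
u_1(E vs P) = 2
max payoff 7 at {B}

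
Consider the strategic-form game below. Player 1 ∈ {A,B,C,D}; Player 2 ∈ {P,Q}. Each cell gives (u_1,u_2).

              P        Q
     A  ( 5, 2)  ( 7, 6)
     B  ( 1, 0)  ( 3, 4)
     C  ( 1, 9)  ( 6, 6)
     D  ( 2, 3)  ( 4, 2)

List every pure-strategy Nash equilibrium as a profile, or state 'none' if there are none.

(A,P): not NE [P2→Q gives 6>2]
(A,Q): NE
(B,P): not NE [P1→A gives 5>1; P2→Q gives 4>0]
(B,Q): not NE [P1→A gives 7>3]
(C,P): not NE [P1→A gives 5>1]
(C,Q): not NE [P1→A gives 7>6; P2→P gives 9>6]
(D,P): not NE [P1→A gives 5>2]
(D,Q): not NE [P1→A gives 7>4; P2→P gives 3>2]

NE set: (A,Q)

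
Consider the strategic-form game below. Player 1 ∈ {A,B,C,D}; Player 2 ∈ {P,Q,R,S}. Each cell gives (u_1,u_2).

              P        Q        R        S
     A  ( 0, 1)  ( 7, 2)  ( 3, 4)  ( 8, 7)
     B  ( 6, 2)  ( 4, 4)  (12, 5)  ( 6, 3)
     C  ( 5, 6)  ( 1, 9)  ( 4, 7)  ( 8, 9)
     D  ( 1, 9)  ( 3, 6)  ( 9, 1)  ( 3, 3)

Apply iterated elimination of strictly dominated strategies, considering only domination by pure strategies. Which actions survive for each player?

IESDS → P1:{A,B,C} P2:{Q,R,S}

P1 drop D (B beats it: P:6>1 Q:4>3 R:12>9 S:6>3)
P2 drop P (Q beats it: A:2>1 B:4>2 C:9>6)
P1→{A,B,C} P2→{Q,R,S}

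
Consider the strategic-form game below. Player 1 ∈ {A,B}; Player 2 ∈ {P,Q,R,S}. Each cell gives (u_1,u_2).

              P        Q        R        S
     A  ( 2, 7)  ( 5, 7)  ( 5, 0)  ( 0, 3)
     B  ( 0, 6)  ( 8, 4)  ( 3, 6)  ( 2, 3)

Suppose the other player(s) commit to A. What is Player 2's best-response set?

BR_2 = {P,Q}

u_2(P vs A) = 7
u_2(Q vs A) = 7
u_2(R vs A) = 0
u_2(S vs A) = 3
max payoff 7 at {P,Q}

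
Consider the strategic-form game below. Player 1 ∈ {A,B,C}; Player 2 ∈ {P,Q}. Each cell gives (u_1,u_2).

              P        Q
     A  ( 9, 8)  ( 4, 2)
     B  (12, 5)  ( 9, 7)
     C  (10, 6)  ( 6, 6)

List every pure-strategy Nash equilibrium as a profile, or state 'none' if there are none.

PSNE = {(B,Q)}

(A,P): not NE [P1→B gives 12>9]
(A,Q): not NE [P1→B gives 9>4; P2→P gives 8>2]
(B,P): not NE [P2→Q gives 7>5]
(B,Q): NE
(C,P): not NE [P1→B gives 12>10]
(C,Q): not NE [P1→B gives 9>6]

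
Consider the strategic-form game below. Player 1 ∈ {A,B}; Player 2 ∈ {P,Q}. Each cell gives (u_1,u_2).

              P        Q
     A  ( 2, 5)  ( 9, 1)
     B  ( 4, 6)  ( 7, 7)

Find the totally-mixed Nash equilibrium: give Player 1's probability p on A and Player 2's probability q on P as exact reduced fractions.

P1 indiff ⇒ q·2+(1-q)·9 = q·4+(1-q)·7 ⇒ q(-2) = (1-q)(-2) ⇒ q = 1/2
P2 indiff ⇒ p·5+(1-p)·6 = p·1+(1-p)·7 ⇒ p(4) = (1-p)(1) ⇒ p = 1/5

p=1/5, q=1/2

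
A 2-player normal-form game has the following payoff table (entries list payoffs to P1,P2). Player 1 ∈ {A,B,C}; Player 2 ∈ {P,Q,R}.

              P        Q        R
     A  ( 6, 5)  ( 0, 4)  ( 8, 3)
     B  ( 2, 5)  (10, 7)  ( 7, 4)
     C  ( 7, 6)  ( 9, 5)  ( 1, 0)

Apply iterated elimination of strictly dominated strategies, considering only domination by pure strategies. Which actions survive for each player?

P2 drop R (P beats it: A:5>3 B:5>4 C:6>0)
P1 drop A (C beats it: P:7>6 Q:9>0)
P1→{B,C} P2→{P,Q}

IESDS → P1:{B,C} P2:{P,Q}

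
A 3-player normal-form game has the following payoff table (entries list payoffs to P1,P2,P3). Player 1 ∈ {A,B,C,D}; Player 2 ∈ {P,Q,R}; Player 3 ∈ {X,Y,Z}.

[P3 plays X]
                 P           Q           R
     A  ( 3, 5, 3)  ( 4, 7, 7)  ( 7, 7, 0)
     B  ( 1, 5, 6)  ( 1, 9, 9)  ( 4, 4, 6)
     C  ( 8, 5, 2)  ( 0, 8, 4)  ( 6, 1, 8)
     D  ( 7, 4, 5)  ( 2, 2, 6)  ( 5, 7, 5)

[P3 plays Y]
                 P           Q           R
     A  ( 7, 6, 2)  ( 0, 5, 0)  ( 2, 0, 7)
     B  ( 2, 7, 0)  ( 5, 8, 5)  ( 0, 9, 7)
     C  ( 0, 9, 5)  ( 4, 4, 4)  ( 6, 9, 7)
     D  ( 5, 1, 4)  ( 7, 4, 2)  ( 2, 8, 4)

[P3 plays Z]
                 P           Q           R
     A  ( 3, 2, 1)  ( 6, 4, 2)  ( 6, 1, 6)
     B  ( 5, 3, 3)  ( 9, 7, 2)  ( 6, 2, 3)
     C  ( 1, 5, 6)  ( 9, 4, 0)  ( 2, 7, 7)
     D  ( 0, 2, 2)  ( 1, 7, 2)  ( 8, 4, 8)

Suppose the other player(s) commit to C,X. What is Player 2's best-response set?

u_2(P vs C,X) = 5
u_2(Q vs C,X) = 8
u_2(R vs C,X) = 1
max payoff 8 at {Q}

P2 best: {Q}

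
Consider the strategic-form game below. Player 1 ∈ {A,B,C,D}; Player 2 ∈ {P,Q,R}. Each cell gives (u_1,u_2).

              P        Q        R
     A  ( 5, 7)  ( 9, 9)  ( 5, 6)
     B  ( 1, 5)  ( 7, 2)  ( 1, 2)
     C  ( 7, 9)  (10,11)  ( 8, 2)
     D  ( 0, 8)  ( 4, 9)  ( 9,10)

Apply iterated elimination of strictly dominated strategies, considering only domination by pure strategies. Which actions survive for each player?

P1 drop A (C beats it: P:7>5 Q:10>9 R:8>5)
P1 drop B (C beats it: P:7>1 Q:10>7 R:8>1)
P2 drop P (Q beats it: C:11>9 D:9>8)
P1→{C,D} P2→{Q,R}

Survivors P1:{C,D} P2:{Q,R}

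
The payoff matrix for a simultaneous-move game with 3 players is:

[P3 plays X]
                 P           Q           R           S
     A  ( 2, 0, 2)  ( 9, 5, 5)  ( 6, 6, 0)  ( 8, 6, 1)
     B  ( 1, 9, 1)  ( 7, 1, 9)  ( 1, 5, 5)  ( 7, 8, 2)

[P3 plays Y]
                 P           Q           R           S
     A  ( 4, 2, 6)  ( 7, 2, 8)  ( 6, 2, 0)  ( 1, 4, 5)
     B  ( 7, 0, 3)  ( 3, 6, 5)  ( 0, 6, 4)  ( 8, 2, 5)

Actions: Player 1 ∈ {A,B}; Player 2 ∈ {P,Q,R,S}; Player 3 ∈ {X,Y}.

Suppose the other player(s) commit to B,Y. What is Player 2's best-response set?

argmax u_2 = {Q,R}

u_2(P vs B,Y) = 0
u_2(Q vs B,Y) = 6
u_2(R vs B,Y) = 6
u_2(S vs B,Y) = 2
max payoff 6 at {Q,R}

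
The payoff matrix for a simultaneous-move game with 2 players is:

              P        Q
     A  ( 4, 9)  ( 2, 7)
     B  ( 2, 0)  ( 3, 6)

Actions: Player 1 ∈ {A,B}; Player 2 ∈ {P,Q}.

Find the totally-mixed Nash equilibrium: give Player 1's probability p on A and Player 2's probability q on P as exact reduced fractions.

P1 mixes 3/4 on A; P2 mixes 1/3 on P

P1 indiff ⇒ q·4+(1-q)·2 = q·2+(1-q)·3 ⇒ q(2) = (1-q)(1) ⇒ q = 1/3
P2 indiff ⇒ p·9+(1-p)·0 = p·7+(1-p)·6 ⇒ p(2) = (1-p)(6) ⇒ p = 3/4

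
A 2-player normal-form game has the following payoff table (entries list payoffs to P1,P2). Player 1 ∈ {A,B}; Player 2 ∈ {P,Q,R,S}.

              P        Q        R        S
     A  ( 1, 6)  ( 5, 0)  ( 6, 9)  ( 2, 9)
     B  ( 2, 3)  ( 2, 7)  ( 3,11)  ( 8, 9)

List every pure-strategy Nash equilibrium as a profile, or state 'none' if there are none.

Nash profiles: (A,R)

(A,P): not NE [P1→B gives 2>1; P2→S gives 9>6]
(A,Q): not NE [P2→S gives 9>0]
(A,R): NE
(A,S): not NE [P1→B gives 8>2]
(B,P): not NE [P2→R gives 11>3]
(B,Q): not NE [P1→A gives 5>2; P2→R gives 11>7]
(B,R): not NE [P1→A gives 6>3]
(B,S): not NE [P2→R gives 11>9]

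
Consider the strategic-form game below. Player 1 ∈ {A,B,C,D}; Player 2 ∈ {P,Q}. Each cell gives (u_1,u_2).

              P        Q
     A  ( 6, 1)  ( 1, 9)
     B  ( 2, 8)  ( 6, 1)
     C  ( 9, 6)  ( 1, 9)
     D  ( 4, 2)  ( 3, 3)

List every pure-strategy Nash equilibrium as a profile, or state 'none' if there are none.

(A,P): not NE [P1→C gives 9>6; P2→Q gives 9>1]
(A,Q): not NE [P1→B gives 6>1]
(B,P): not NE [P1→C gives 9>2]
(B,Q): not NE [P2→P gives 8>1]
(C,P): not NE [P2→Q gives 9>6]
(C,Q): not NE [P1→B gives 6>1]
(D,P): not NE [P1→C gives 9>4; P2→Q gives 3>2]
(D,Q): not NE [P1→B gives 6>3]

PSNE: ∅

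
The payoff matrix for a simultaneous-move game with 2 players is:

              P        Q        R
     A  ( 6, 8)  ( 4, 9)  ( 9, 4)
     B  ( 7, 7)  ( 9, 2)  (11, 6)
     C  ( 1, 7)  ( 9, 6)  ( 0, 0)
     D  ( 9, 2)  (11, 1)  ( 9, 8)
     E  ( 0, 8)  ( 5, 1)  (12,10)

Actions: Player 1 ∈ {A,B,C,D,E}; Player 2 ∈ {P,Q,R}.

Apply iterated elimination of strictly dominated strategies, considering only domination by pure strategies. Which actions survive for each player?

Remaining: P1:{B,D,E} P2:{P,R}

P1 drop A (B beats it: P:7>6 Q:9>4 R:11>9)
P1 drop C (D beats it: P:9>1 Q:11>9 R:9>0)
P2 drop Q (P beats it: B:7>2 D:2>1 E:8>1)
P1→{B,D,E} P2→{P,R}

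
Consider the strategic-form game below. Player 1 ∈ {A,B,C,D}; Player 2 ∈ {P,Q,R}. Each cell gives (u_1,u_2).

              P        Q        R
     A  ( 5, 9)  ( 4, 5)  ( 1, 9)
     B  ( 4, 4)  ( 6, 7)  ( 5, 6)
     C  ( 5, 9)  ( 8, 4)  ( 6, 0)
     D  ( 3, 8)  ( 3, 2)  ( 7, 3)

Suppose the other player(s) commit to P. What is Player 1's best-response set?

u_1(A vs P) = 5
u_1(B vs P) = 4
u_1(C vs P) = 5
u_1(D vs P) = 3
max payoff 5 at {A,C}

BR_1 = {A,C}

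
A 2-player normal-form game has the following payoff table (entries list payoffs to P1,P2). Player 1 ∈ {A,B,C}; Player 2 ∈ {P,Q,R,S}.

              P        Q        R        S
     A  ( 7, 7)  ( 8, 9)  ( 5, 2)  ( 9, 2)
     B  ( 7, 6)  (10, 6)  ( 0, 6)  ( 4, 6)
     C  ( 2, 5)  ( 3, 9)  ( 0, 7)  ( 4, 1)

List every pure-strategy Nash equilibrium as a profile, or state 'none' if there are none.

PSNE = {(B,P), (B,Q)}

(A,P): not NE [P2→Q gives 9>7]
(A,Q): not NE [P1→B gives 10>8]
(A,R): not NE [P2→Q gives 9>2]
(A,S): not NE [P2→Q gives 9>2]
(B,P): NE
(B,Q): NE
(B,R): not NE [P1→A gives 5>0]
(B,S): not NE [P1→A gives 9>4]
(C,P): not NE [P1→B gives 7>2; P2→Q gives 9>5]
(C,Q): not NE [P1→B gives 10>3]
(C,R): not NE [P1→A gives 5>0; P2→Q gives 9>7]
(C,S): not NE [P1→A gives 9>4; P2→Q gives 9>1]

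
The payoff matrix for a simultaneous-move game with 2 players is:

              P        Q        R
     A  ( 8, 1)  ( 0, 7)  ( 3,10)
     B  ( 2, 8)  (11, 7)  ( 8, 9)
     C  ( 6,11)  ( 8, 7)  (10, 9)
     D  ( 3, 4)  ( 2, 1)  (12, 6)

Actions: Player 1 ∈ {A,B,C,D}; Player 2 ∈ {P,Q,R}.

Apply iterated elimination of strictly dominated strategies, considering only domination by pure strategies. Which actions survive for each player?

P2 drop Q (R beats it: A:10>7 B:9>7 C:9>7 D:6>1)
P1 drop B (C beats it: P:6>2 R:10>8)
P1→{A,C,D} P2→{P,R}

Remaining: P1:{A,C,D} P2:{P,R}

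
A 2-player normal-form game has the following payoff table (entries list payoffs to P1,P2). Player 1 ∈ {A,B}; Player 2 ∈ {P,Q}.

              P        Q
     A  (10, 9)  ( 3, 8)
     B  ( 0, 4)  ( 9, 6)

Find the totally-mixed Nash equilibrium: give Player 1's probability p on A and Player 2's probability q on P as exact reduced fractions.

P1 indiff ⇒ q·10+(1-q)·3 = q·0+(1-q)·9 ⇒ q(10) = (1-q)(6) ⇒ q = 3/8
P2 indiff ⇒ p·9+(1-p)·4 = p·8+(1-p)·6 ⇒ p(1) = (1-p)(2) ⇒ p = 2/3

(p,q) = (2/3, 3/8)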